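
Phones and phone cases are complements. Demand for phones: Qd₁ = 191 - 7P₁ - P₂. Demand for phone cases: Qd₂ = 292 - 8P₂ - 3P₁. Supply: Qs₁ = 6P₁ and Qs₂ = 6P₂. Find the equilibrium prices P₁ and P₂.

P₁ = 2382/179, P₂ = 3223/179

Market 1: 191 - 7P₁ - P₂ = 6P₁ → 13P₁ + P₂ = 191.
Market 2: 14P₂ + 3P₁ = 292.
Eliminating P₂: 14×(1) − 1×(2) gives 179P₁ = 2382, so P₁ = 2382/179.
Back-substitute into (2): P₂ = (292 − 3×2382/179) / 14 = 3223/179.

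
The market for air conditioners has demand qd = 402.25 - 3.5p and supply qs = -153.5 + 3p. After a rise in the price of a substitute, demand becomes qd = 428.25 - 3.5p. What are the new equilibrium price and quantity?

p' = 89.5, q' = 115

Original equilibrium: p* = 85.5, q* = 103.
New equilibrium: 428.25 - 3.5p = -153.5 + 3p, so 581.75 = 6.5p and p' = 89.5; q' = 428.25 − 3.5(89.5) = 115.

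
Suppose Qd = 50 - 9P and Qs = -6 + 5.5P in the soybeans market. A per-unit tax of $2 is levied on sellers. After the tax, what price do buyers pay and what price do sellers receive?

Pre-tax equilibrium: P* = 112/29, Q* = 442/29.
Tax on sellers shifts supply to Qs = -6 + 5.5(P − 2) = -17 + 5.5P.
50 - 9P = -17 + 5.5P gives buyer price Pb = 134/29; sellers receive Ps = 134/29 − 2 = 76/29.
New quantity: Q = 50 − 9(134/29) = 244/29.

Buyers pay 134/29, sellers receive 76/29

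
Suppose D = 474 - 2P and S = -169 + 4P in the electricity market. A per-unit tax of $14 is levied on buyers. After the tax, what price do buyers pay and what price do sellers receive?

Pre-tax equilibrium: P* = 643/6, Q* = 779/3.
Tax on buyers shifts demand to D = 474 − 2(P + 14) = 446 - 2P.
446 - 2P = -169 + 4P gives seller price Ps = 102.5; buyers pay Pb = 102.5 + 14 = 116.5.
New quantity: Q = 474 − 2(116.5) = 241.

Buyers pay $116.5, sellers receive $102.5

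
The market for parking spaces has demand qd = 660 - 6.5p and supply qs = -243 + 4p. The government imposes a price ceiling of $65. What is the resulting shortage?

Shortage = 220.5

Equilibrium price would be p* = 86, so the ceiling at 65 binds.
At p = 65: qd = 660 − 6.5(65) = 237.5, qs = -243 + 4(65) = 17.
Shortage = 237.5 − 17 = 220.5.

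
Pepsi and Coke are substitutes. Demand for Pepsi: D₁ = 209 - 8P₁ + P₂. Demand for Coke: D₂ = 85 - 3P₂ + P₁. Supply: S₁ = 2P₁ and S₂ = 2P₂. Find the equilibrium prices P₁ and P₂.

Market 1: 209 - 8P₁ + P₂ = 2P₁ → 10P₁ - P₂ = 209.
Market 2: 5P₂ - P₁ = 85.
Eliminating P₂: 5×(1) + 1×(2) gives 49P₁ = 1130, so P₁ = 1130/49.
Back-substitute into (2): P₂ = (85 + 1×1130/49) / 5 = 1059/49.

P₁ = 1130/49, P₂ = 1059/49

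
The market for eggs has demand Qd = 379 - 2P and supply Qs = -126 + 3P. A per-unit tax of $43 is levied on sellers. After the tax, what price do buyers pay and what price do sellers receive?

Buyers pay $126.8, sellers receive $83.8

Pre-tax equilibrium: P* = 101, Q* = 177.
Tax on sellers shifts supply to Qs = -126 + 3(P − 43) = -255 + 3P.
379 - 2P = -255 + 3P gives buyer price Pb = 126.8; sellers receive Ps = 126.8 − 43 = 83.8.
New quantity: Q = 379 − 2(126.8) = 125.4.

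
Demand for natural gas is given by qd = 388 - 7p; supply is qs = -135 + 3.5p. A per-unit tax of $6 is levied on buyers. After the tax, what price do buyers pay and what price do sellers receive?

Pre-tax equilibrium: p* = 1046/21, q* = 118/3.
Tax on buyers shifts demand to qd = 388 − 7(p + 6) = 346 - 7p.
346 - 7p = -135 + 3.5p gives seller price ps = 962/21; buyers pay pb = 962/21 + 6 = 1088/21.
New quantity: q = 388 − 7(1088/21) = 76/3.

Buyers pay 1088/21, sellers receive 962/21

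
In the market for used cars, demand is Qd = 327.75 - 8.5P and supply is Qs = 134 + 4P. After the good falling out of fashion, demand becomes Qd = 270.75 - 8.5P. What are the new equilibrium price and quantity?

P' = 10.94, Q' = 177.76

Original equilibrium: P* = 15.5, Q* = 196.
New equilibrium: 270.75 - 8.5P = 134 + 4P, so 136.75 = 12.5P and P' = 10.94; Q' = 270.75 − 8.5(10.94) = 177.76.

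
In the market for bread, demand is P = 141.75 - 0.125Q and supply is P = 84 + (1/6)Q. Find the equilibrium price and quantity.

P* = 117, Q* = 198

Set the two price expressions equal: 141.75 - 0.125Q = 84 + (1/6)Q.
57.75 = (7/24)Q, so Q* = 198.
P* = 141.75 − (0.125)(198) = 117.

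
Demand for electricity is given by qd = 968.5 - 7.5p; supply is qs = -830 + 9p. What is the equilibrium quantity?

Set qd = qs: 968.5 - 7.5p = -830 + 9p.
1798.5 = 16.5p, so p* = 109.
q* = 968.5 − 7.5(109) = 151.

q* = 151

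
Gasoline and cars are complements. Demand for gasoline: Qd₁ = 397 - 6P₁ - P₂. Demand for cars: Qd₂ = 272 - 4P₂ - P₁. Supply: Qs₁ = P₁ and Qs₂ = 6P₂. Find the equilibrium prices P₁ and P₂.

Market 1: 397 - 6P₁ - P₂ = P₁ → 7P₁ + P₂ = 397.
Market 2: 10P₂ + P₁ = 272.
Eliminating P₂: 10×(1) − 1×(2) gives 69P₁ = 3698, so P₁ = 3698/69.
Back-substitute into (2): P₂ = (272 − 1×3698/69) / 10 = 1507/69.

P₁ = 3698/69, P₂ = 1507/69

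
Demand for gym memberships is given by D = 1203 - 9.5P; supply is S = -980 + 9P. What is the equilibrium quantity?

Q* = 82

Set D = S: 1203 - 9.5P = -980 + 9P.
2183 = 18.5P, so P* = 118.
Q* = 1203 − 9.5(118) = 82.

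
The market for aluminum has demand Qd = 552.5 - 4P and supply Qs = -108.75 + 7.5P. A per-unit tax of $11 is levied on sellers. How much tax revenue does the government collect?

Pre-tax equilibrium: P* = 57.5, Q* = 322.5.
Tax on sellers shifts supply to Qs = -108.75 + 7.5(P − 11) = -191.25 + 7.5P.
552.5 - 4P = -191.25 + 7.5P gives buyer price Pb = 2975/46; sellers receive Ps = 2975/46 − 11 = 2469/46.
New quantity: Q = 552.5 − 4(2975/46) = 13515/46.
Revenue = 11 × 13515/46 = 148665/46.

Tax revenue = 148665/46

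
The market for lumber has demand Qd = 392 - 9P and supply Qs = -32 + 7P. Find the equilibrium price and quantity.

Set Qd = Qs: 392 - 9P = -32 + 7P.
424 = 16P, so P* = 26.5.
Q* = 392 − 9(26.5) = 153.5.

P* = 26.5, Q* = 153.5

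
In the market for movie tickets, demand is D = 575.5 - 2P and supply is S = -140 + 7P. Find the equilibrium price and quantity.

Set D = S: 575.5 - 2P = -140 + 7P.
715.5 = 9P, so P* = 79.5.
Q* = 575.5 − 2(79.5) = 416.5.

P* = 79.5, Q* = 416.5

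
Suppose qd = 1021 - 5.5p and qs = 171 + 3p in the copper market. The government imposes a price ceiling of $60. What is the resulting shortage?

Equilibrium price would be p* = 100, so the ceiling at 60 binds.
At p = 60: qd = 1021 − 5.5(60) = 691, qs = 171 + 3(60) = 351.
Shortage = 691 − 351 = 340.

Shortage = 340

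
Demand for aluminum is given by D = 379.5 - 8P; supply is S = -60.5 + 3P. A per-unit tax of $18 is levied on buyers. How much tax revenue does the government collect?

Tax revenue = 4005/11

Pre-tax equilibrium: P* = 40, Q* = 59.5.
Tax on buyers shifts demand to D = 379.5 − 8(P + 18) = 235.5 - 8P.
235.5 - 8P = -60.5 + 3P gives seller price Ps = 296/11; buyers pay Pb = 296/11 + 18 = 494/11.
New quantity: Q = 379.5 − 8(494/11) = 445/22.
Revenue = 18 × 445/22 = 4005/11.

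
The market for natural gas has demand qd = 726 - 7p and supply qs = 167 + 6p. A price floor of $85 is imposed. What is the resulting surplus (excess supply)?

Equilibrium price would be p* = 43, so the floor at 85 binds.
At p = 85: qd = 131, qs = 677.
Surplus = 677 − 131 = 546.

Surplus = 546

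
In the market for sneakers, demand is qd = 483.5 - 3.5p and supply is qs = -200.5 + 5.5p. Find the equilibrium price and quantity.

Set qd = qs: 483.5 - 3.5p = -200.5 + 5.5p.
684 = 9p, so p* = 76.
q* = 483.5 − 3.5(76) = 217.5.

p* = 76, q* = 217.5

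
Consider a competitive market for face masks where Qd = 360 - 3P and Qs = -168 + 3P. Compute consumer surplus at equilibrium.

Equilibrium: 360 - 3P = -168 + 3P gives P* = 88, Q* = 96.
Demand choke price (Qd = 0): P = 120.
CS = ½(120 − 88)(96) = 1536.

Consumer surplus = 1536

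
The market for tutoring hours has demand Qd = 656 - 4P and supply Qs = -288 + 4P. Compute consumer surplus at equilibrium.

Consumer surplus = 4232

Equilibrium: 656 - 4P = -288 + 4P gives P* = 118, Q* = 184.
Demand choke price (Qd = 0): P = 164.
CS = ½(164 − 118)(184) = 4232.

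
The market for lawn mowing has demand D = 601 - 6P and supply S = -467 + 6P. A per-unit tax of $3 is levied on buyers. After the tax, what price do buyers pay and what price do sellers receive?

Pre-tax equilibrium: P* = 89, Q* = 67.
Tax on buyers shifts demand to D = 601 − 6(P + 3) = 583 - 6P.
583 - 6P = -467 + 6P gives seller price Ps = 87.5; buyers pay Pb = 87.5 + 3 = 90.5.
New quantity: Q = 601 − 6(90.5) = 58.

Buyers pay $90.5, sellers receive $87.5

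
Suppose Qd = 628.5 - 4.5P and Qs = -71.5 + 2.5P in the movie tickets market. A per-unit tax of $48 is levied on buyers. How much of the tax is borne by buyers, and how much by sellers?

Pre-tax equilibrium: P* = 100, Q* = 178.5.
Tax on buyers shifts demand to Qd = 628.5 − 4.5(P + 48) = 412.5 - 4.5P.
412.5 - 4.5P = -71.5 + 2.5P gives seller price Ps = 484/7; buyers pay Pb = 484/7 + 48 = 820/7.
New quantity: Q = 628.5 − 4.5(820/7) = 1419/14.
Buyer burden = 820/7 − 100 = 120/7; seller burden = 100 − 484/7 = 216/7.

Buyers bear 120/7, sellers bear 216/7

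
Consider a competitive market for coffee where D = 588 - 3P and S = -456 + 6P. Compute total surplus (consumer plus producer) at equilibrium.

Total surplus = 14400

Equilibrium: 588 - 3P = -456 + 6P gives P* = 116, Q* = 240.
Demand choke price: P = 196; supply starts at P = 76.
CS = ½(196 − 116)(240) = 9600; PS = ½(116 − 76)(240) = 4800.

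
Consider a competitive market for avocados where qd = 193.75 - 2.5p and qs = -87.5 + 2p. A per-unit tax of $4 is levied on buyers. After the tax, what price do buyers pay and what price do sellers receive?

Buyers pay 1157/18, sellers receive 1085/18

Pre-tax equilibrium: p* = 62.5, q* = 37.5.
Tax on buyers shifts demand to qd = 193.75 − 2.5(p + 4) = 183.75 - 2.5p.
183.75 - 2.5p = -87.5 + 2p gives seller price ps = 1085/18; buyers pay pb = 1085/18 + 4 = 1157/18.
New quantity: q = 193.75 − 2.5(1157/18) = 595/18.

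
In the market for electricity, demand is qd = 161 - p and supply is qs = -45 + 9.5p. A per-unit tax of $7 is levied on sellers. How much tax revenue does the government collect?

Pre-tax equilibrium: p* = 412/21, q* = 2969/21.
Tax on sellers shifts supply to qs = -45 + 9.5(p − 7) = -111.5 + 9.5p.
161 - p = -111.5 + 9.5p gives buyer price pb = 545/21; sellers receive ps = 545/21 − 7 = 398/21.
New quantity: q = 161 − 1(545/21) = 2836/21.
Revenue = 7 × 2836/21 = 2836/3.

Tax revenue = 2836/3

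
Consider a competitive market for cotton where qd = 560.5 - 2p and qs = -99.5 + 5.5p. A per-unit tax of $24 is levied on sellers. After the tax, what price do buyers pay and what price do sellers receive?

Buyers pay $105.6, sellers receive $81.6

Pre-tax equilibrium: p* = 88, q* = 384.5.
Tax on sellers shifts supply to qs = -99.5 + 5.5(p − 24) = -231.5 + 5.5p.
560.5 - 2p = -231.5 + 5.5p gives buyer price pb = 105.6; sellers receive ps = 105.6 − 24 = 81.6.
New quantity: q = 560.5 − 2(105.6) = 349.3.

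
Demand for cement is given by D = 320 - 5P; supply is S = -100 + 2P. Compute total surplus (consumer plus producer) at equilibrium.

Equilibrium: 320 - 5P = -100 + 2P gives P* = 60, Q* = 20.
Demand choke price: P = 64; supply starts at P = 50.
CS = ½(64 − 60)(20) = 40; PS = ½(60 − 50)(20) = 100.

Total surplus = 140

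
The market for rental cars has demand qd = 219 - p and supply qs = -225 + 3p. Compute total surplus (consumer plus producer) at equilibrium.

Equilibrium: 219 - p = -225 + 3p gives p* = 111, q* = 108.
Demand choke price: p = 219; supply starts at p = 75.
CS = ½(219 − 111)(108) = 5832; PS = ½(111 − 75)(108) = 1944.

Total surplus = 7776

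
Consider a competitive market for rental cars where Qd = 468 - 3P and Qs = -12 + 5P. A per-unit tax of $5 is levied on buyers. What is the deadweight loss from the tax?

Pre-tax equilibrium: P* = 60, Q* = 288.
Tax on buyers shifts demand to Qd = 468 − 3(P + 5) = 453 - 3P.
453 - 3P = -12 + 5P gives seller price Ps = 58.125; buyers pay Pb = 58.125 + 5 = 63.125.
New quantity: Q = 468 − 3(63.125) = 278.625.
DWL = ½ × 5 × (288 − 278.625) = 23.4375.

Deadweight loss = 23.4375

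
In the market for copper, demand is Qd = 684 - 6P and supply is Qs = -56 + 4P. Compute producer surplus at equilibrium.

Producer surplus = 7200

Equilibrium: 684 - 6P = -56 + 4P gives P* = 74, Q* = 240.
Supply starts at P = 14 (where Qs = 0).
PS = ½(74 − 14)(240) = 7200.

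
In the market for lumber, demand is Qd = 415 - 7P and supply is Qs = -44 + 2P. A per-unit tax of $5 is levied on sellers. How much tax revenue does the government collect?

Tax revenue = 2260/9

Pre-tax equilibrium: P* = 51, Q* = 58.
Tax on sellers shifts supply to Qs = -44 + 2(P − 5) = -54 + 2P.
415 - 7P = -54 + 2P gives buyer price Pb = 469/9; sellers receive Ps = 469/9 − 5 = 424/9.
New quantity: Q = 415 − 7(469/9) = 452/9.
Revenue = 5 × 452/9 = 2260/9.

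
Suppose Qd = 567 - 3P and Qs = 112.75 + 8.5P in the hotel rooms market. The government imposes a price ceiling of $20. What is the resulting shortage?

Shortage = 224.25

Equilibrium price would be P* = 39.5, so the ceiling at 20 binds.
At P = 20: Qd = 567 − 3(20) = 507, Qs = 112.75 + 8.5(20) = 282.75.
Shortage = 507 − 282.75 = 224.25.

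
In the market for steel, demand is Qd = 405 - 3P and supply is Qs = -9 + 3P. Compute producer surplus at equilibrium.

Equilibrium: 405 - 3P = -9 + 3P gives P* = 69, Q* = 198.
Supply starts at P = 3 (where Qs = 0).
PS = ½(69 − 3)(198) = 6534.

Producer surplus = 6534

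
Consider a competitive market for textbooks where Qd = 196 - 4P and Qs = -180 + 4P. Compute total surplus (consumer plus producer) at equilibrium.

Total surplus = 16

Equilibrium: 196 - 4P = -180 + 4P gives P* = 47, Q* = 8.
Demand choke price: P = 49; supply starts at P = 45.
CS = ½(49 − 47)(8) = 8; PS = ½(47 − 45)(8) = 8.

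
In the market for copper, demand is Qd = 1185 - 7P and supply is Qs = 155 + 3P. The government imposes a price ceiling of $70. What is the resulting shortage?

Shortage = 330

Equilibrium price would be P* = 103, so the ceiling at 70 binds.
At P = 70: Qd = 1185 − 7(70) = 695, Qs = 155 + 3(70) = 365.
Shortage = 695 − 365 = 330.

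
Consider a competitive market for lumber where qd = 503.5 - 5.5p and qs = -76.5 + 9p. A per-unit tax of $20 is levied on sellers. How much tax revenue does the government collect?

Pre-tax equilibrium: p* = 40, q* = 283.5.
Tax on sellers shifts supply to qs = -76.5 + 9(p − 20) = -256.5 + 9p.
503.5 - 5.5p = -256.5 + 9p gives buyer price pb = 1520/29; sellers receive ps = 1520/29 − 20 = 940/29.
New quantity: q = 503.5 − 5.5(1520/29) = 12483/58.
Revenue = 20 × 12483/58 = 124830/29.

Tax revenue = 124830/29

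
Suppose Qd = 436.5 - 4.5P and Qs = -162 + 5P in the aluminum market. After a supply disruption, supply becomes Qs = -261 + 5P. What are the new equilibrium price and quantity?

P' = 1395/19, Q' = 2016/19

Original equilibrium: P* = 63, Q* = 153.
New equilibrium: 436.5 - 4.5P = -261 + 5P, so 697.5 = 9.5P and P' = 1395/19; Q' = 436.5 − 4.5(1395/19) = 2016/19.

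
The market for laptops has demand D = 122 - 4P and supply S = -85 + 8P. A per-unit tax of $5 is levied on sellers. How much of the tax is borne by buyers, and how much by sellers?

Pre-tax equilibrium: P* = 17.25, Q* = 53.
Tax on sellers shifts supply to S = -85 + 8(P − 5) = -125 + 8P.
122 - 4P = -125 + 8P gives buyer price Pb = 247/12; sellers receive Ps = 247/12 − 5 = 187/12.
New quantity: Q = 122 − 4(247/12) = 119/3.
Buyer burden = 247/12 − 17.25 = 10/3; seller burden = 17.25 − 187/12 = 5/3.

Buyers bear 10/3, sellers bear 5/3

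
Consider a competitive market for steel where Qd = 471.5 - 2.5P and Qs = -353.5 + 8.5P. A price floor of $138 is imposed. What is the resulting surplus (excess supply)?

Equilibrium price would be P* = 75, so the floor at 138 binds.
At P = 138: Qd = 126.5, Qs = 819.5.
Surplus = 819.5 − 126.5 = 693.

Surplus = 693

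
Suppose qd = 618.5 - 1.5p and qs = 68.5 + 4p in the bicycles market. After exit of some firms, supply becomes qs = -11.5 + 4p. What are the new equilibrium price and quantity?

Original equilibrium: p* = 100, q* = 468.5.
New equilibrium: 618.5 - 1.5p = -11.5 + 4p, so 630 = 5.5p and p' = 1260/11; q' = 618.5 − 1.5(1260/11) = 9827/22.

p' = 1260/11, q' = 9827/22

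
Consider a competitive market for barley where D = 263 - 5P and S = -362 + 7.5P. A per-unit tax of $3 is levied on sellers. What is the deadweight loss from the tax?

Deadweight loss = 13.5

Pre-tax equilibrium: P* = 50, Q* = 13.
Tax on sellers shifts supply to S = -362 + 7.5(P − 3) = -384.5 + 7.5P.
263 - 5P = -384.5 + 7.5P gives buyer price Pb = 51.8; sellers receive Ps = 51.8 − 3 = 48.8.
New quantity: Q = 263 − 5(51.8) = 4.
DWL = ½ × 3 × (13 − 4) = 13.5.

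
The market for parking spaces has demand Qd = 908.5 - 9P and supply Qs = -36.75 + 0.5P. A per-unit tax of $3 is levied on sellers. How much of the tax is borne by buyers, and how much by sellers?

Buyers bear 3/19, sellers bear 54/19

Pre-tax equilibrium: P* = 99.5, Q* = 13.
Tax on sellers shifts supply to Qs = -36.75 + 0.5(P − 3) = -38.25 + 0.5P.
908.5 - 9P = -38.25 + 0.5P gives buyer price Pb = 3787/38; sellers receive Ps = 3787/38 − 3 = 3673/38.
New quantity: Q = 908.5 − 9(3787/38) = 220/19.
Buyer burden = 3787/38 − 99.5 = 3/19; seller burden = 99.5 − 3673/38 = 54/19.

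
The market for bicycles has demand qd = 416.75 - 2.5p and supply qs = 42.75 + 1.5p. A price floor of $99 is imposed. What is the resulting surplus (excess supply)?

Surplus = 22

Equilibrium price would be p* = 93.5, so the floor at 99 binds.
At p = 99: qd = 169.25, qs = 191.25.
Surplus = 191.25 − 169.25 = 22.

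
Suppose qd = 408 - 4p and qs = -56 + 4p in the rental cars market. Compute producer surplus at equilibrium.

Producer surplus = 3872

Equilibrium: 408 - 4p = -56 + 4p gives p* = 58, q* = 176.
Supply starts at p = 14 (where qs = 0).
PS = ½(58 − 14)(176) = 3872.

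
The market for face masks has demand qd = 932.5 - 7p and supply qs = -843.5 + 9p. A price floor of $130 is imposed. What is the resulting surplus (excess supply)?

Equilibrium price would be p* = 111, so the floor at 130 binds.
At p = 130: qd = 22.5, qs = 326.5.
Surplus = 326.5 − 22.5 = 304.

Surplus = 304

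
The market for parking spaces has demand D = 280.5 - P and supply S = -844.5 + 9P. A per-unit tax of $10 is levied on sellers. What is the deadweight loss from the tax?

Deadweight loss = 45

Pre-tax equilibrium: P* = 112.5, Q* = 168.
Tax on sellers shifts supply to S = -844.5 + 9(P − 10) = -934.5 + 9P.
280.5 - P = -934.5 + 9P gives buyer price Pb = 121.5; sellers receive Ps = 121.5 − 10 = 111.5.
New quantity: Q = 280.5 − 1(121.5) = 159.
DWL = ½ × 10 × (168 − 159) = 45.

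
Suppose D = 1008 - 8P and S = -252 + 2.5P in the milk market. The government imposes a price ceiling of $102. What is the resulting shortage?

Shortage = 189

Equilibrium price would be P* = 120, so the ceiling at 102 binds.
At P = 102: D = 1008 − 8(102) = 192, S = -252 + 2.5(102) = 3.
Shortage = 192 − 3 = 189.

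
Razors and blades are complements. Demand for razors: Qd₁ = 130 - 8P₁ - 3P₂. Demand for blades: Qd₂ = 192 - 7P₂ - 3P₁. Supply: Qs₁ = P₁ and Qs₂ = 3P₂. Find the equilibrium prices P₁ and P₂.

P₁ = 724/81, P₂ = 446/27

Market 1: 130 - 8P₁ - 3P₂ = P₁ → 9P₁ + 3P₂ = 130.
Market 2: 10P₂ + 3P₁ = 192.
Eliminating P₂: 10×(1) − 3×(2) gives 81P₁ = 724, so P₁ = 724/81.
Back-substitute into (2): P₂ = (192 − 3×724/81) / 10 = 446/27.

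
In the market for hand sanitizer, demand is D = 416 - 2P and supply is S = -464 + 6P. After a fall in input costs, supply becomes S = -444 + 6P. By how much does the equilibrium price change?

ΔP = -2.5

Original equilibrium: P* = 110, Q* = 196.
New equilibrium: 416 - 2P = -444 + 6P, so 860 = 8P and P' = 107.5; Q' = 416 − 2(107.5) = 201.
Change in price: 107.5 − 110 = -2.5.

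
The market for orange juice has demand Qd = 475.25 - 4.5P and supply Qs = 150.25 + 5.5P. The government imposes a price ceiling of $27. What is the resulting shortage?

Equilibrium price would be P* = 32.5, so the ceiling at 27 binds.
At P = 27: Qd = 475.25 − 4.5(27) = 353.75, Qs = 150.25 + 5.5(27) = 298.75.
Shortage = 353.75 − 298.75 = 55.

Shortage = 55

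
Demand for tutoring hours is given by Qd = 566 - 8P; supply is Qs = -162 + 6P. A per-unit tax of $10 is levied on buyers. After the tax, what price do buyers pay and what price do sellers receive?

Buyers pay 394/7, sellers receive 324/7

Pre-tax equilibrium: P* = 52, Q* = 150.
Tax on buyers shifts demand to Qd = 566 − 8(P + 10) = 486 - 8P.
486 - 8P = -162 + 6P gives seller price Ps = 324/7; buyers pay Pb = 324/7 + 10 = 394/7.
New quantity: Q = 566 − 8(394/7) = 810/7.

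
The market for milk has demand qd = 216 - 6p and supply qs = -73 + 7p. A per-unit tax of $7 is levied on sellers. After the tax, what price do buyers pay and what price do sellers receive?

Buyers pay $26, sellers receive $19

Pre-tax equilibrium: p* = 289/13, q* = 1074/13.
Tax on sellers shifts supply to qs = -73 + 7(p − 7) = -122 + 7p.
216 - 6p = -122 + 7p gives buyer price pb = 26; sellers receive ps = 26 − 7 = 19.
New quantity: q = 216 − 6(26) = 60.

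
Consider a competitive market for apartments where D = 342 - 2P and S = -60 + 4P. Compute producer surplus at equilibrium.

Producer surplus = 5408

Equilibrium: 342 - 2P = -60 + 4P gives P* = 67, Q* = 208.
Supply starts at P = 15 (where S = 0).
PS = ½(67 − 15)(208) = 5408.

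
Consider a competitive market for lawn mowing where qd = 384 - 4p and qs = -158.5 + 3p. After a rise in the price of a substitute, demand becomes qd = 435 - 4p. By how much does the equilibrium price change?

Δp = 51/7

Original equilibrium: p* = 77.5, q* = 74.
New equilibrium: 435 - 4p = -158.5 + 3p, so 593.5 = 7p and p' = 1187/14; q' = 435 − 4(1187/14) = 671/7.
Change in price: 1187/14 − 77.5 = 51/7.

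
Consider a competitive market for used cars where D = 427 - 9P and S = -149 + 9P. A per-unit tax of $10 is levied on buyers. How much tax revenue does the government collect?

Pre-tax equilibrium: P* = 32, Q* = 139.
Tax on buyers shifts demand to D = 427 − 9(P + 10) = 337 - 9P.
337 - 9P = -149 + 9P gives seller price Ps = 27; buyers pay Pb = 27 + 10 = 37.
New quantity: Q = 427 − 9(37) = 94.
Revenue = 10 × 94 = 940.

Tax revenue = 940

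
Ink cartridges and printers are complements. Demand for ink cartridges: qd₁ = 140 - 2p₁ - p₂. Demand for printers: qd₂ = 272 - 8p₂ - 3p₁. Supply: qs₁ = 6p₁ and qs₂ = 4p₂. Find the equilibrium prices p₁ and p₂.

p₁ = 1408/93, p₂ = 1756/93

Market 1: 140 - 2p₁ - p₂ = 6p₁ → 8p₁ + p₂ = 140.
Market 2: 12p₂ + 3p₁ = 272.
Eliminating p₂: 12×(1) − 1×(2) gives 93p₁ = 1408, so p₁ = 1408/93.
Back-substitute into (2): p₂ = (272 − 3×1408/93) / 12 = 1756/93.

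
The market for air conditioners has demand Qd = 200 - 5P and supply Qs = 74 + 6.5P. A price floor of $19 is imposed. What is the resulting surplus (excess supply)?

Surplus = 92.5

Equilibrium price would be P* = 252/23, so the floor at 19 binds.
At P = 19: Qd = 105, Qs = 197.5.
Surplus = 197.5 − 105 = 92.5.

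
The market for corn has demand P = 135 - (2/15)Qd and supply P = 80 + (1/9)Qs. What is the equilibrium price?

Set the two price expressions equal: 135 - (2/15)Q = 80 + (1/9)Q.
55 = (11/45)Q, so Q* = 225.
P* = 135 − (2/15)(225) = 105.

P* = 105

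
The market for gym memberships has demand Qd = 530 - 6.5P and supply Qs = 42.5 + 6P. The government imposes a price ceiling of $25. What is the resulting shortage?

Equilibrium price would be P* = 39, so the ceiling at 25 binds.
At P = 25: Qd = 530 − 6.5(25) = 367.5, Qs = 42.5 + 6(25) = 192.5.
Shortage = 367.5 − 192.5 = 175.

Shortage = 175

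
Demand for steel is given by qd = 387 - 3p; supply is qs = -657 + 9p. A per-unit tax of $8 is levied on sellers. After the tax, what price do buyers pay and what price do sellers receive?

Pre-tax equilibrium: p* = 87, q* = 126.
Tax on sellers shifts supply to qs = -657 + 9(p − 8) = -729 + 9p.
387 - 3p = -729 + 9p gives buyer price pb = 93; sellers receive ps = 93 − 8 = 85.
New quantity: q = 387 − 3(93) = 108.

Buyers pay $93, sellers receive $85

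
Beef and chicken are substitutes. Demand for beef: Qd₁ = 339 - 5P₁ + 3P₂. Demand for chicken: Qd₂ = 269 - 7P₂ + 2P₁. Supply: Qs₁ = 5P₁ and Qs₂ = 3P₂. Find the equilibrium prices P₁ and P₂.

Market 1: 339 - 5P₁ + 3P₂ = 5P₁ → 10P₁ - 3P₂ = 339.
Market 2: 10P₂ - 2P₁ = 269.
Eliminating P₂: 10×(1) + 3×(2) gives 94P₁ = 4197, so P₁ = 4197/94.
Back-substitute into (2): P₂ = (269 + 2×4197/94) / 10 = 1684/47.

P₁ = 4197/94, P₂ = 1684/47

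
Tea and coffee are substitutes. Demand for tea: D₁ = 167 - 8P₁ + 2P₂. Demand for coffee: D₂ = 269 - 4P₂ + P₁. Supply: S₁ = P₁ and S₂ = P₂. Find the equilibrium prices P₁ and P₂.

Market 1: 167 - 8P₁ + 2P₂ = P₁ → 9P₁ - 2P₂ = 167.
Market 2: 5P₂ - P₁ = 269.
Eliminating P₂: 5×(1) + 2×(2) gives 43P₁ = 1373, so P₁ = 1373/43.
Back-substitute into (2): P₂ = (269 + 1×1373/43) / 5 = 2588/43.

P₁ = 1373/43, P₂ = 2588/43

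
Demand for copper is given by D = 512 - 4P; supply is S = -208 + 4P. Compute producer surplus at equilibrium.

Equilibrium: 512 - 4P = -208 + 4P gives P* = 90, Q* = 152.
Supply starts at P = 52 (where S = 0).
PS = ½(90 − 52)(152) = 2888.

Producer surplus = 2888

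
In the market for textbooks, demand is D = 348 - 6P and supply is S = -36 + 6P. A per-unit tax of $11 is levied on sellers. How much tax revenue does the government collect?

Tax revenue = 1353

Pre-tax equilibrium: P* = 32, Q* = 156.
Tax on sellers shifts supply to S = -36 + 6(P − 11) = -102 + 6P.
348 - 6P = -102 + 6P gives buyer price Pb = 37.5; sellers receive Ps = 37.5 − 11 = 26.5.
New quantity: Q = 348 − 6(37.5) = 123.
Revenue = 11 × 123 = 1353.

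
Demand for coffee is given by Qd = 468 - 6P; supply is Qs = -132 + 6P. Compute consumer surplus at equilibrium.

Equilibrium: 468 - 6P = -132 + 6P gives P* = 50, Q* = 168.
Demand choke price (Qd = 0): P = 78.
CS = ½(78 − 50)(168) = 2352.

Consumer surplus = 2352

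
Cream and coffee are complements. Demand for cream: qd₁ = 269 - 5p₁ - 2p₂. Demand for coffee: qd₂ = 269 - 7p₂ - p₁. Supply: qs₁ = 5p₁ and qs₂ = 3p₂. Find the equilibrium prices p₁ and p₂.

p₁ = 1076/49, p₂ = 2421/98

Market 1: 269 - 5p₁ - 2p₂ = 5p₁ → 10p₁ + 2p₂ = 269.
Market 2: 10p₂ + p₁ = 269.
Eliminating p₂: 10×(1) − 2×(2) gives 98p₁ = 2152, so p₁ = 1076/49.
Back-substitute into (2): p₂ = (269 − 1×1076/49) / 10 = 2421/98.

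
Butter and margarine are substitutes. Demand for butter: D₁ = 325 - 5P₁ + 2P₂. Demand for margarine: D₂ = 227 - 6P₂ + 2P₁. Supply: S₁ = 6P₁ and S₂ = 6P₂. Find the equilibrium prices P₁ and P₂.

P₁ = 34.015625, P₂ = 24.5859375

Market 1: 325 - 5P₁ + 2P₂ = 6P₁ → 11P₁ - 2P₂ = 325.
Market 2: 12P₂ - 2P₁ = 227.
Eliminating P₂: 12×(1) + 2×(2) gives 128P₁ = 4354, so P₁ = 34.015625.
Back-substitute into (2): P₂ = (227 + 2×34.015625) / 12 = 24.5859375.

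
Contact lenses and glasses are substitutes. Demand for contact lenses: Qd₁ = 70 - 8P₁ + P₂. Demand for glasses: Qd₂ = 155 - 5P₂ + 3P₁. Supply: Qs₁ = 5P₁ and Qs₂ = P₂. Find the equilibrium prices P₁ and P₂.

P₁ = 23/3, P₂ = 89/3

Market 1: 70 - 8P₁ + P₂ = 5P₁ → 13P₁ - P₂ = 70.
Market 2: 6P₂ - 3P₁ = 155.
Eliminating P₂: 6×(1) + 1×(2) gives 75P₁ = 575, so P₁ = 23/3.
Back-substitute into (2): P₂ = (155 + 3×23/3) / 6 = 89/3.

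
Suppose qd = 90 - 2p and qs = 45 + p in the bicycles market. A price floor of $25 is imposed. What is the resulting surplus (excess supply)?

Equilibrium price would be p* = 15, so the floor at 25 binds.
At p = 25: qd = 40, qs = 70.
Surplus = 70 − 40 = 30.

Surplus = 30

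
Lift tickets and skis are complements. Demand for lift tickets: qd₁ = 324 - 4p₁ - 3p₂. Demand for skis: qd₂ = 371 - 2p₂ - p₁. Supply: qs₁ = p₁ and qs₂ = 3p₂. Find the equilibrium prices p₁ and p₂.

Market 1: 324 - 4p₁ - 3p₂ = p₁ → 5p₁ + 3p₂ = 324.
Market 2: 5p₂ + p₁ = 371.
Eliminating p₂: 5×(1) − 3×(2) gives 22p₁ = 507, so p₁ = 507/22.
Back-substitute into (2): p₂ = (371 − 1×507/22) / 5 = 1531/22.

p₁ = 507/22, p₂ = 1531/22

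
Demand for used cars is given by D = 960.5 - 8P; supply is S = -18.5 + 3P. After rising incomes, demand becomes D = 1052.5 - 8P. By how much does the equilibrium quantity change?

Original equilibrium: P* = 89, Q* = 248.5.
New equilibrium: 1052.5 - 8P = -18.5 + 3P, so 1071 = 11P and P' = 1071/11; Q' = 1052.5 − 8(1071/11) = 6019/22.
Change in quantity: 6019/22 − 248.5 = 276/11.

ΔQ = 276/11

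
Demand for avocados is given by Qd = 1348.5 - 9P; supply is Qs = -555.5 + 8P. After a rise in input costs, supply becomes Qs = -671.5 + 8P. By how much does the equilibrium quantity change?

ΔQ = -1044/17

Original equilibrium: P* = 112, Q* = 340.5.
New equilibrium: 1348.5 - 9P = -671.5 + 8P, so 2020 = 17P and P' = 2020/17; Q' = 1348.5 − 9(2020/17) = 9489/34.
Change in quantity: 9489/34 − 340.5 = -1044/17.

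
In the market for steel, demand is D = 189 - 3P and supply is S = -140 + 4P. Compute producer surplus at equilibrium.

Producer surplus = 288

Equilibrium: 189 - 3P = -140 + 4P gives P* = 47, Q* = 48.
Supply starts at P = 35 (where S = 0).
PS = ½(47 − 35)(48) = 288.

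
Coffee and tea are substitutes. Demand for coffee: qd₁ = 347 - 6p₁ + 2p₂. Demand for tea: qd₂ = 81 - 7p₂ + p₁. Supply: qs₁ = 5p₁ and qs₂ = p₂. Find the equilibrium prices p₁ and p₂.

p₁ = 1469/43, p₂ = 619/43

Market 1: 347 - 6p₁ + 2p₂ = 5p₁ → 11p₁ - 2p₂ = 347.
Market 2: 8p₂ - p₁ = 81.
Eliminating p₂: 8×(1) + 2×(2) gives 86p₁ = 2938, so p₁ = 1469/43.
Back-substitute into (2): p₂ = (81 + 1×1469/43) / 8 = 619/43.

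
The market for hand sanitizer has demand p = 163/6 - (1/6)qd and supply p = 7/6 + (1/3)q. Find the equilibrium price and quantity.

p* = 18.5, q* = 52

Set the two price expressions equal: 163/6 - (1/6)q = 7/6 + (1/3)q.
26 = 0.5q, so q* = 52.
p* = 163/6 − (1/6)(52) = 18.5.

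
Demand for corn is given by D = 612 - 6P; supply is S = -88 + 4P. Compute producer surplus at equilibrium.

Producer surplus = 4608

Equilibrium: 612 - 6P = -88 + 4P gives P* = 70, Q* = 192.
Supply starts at P = 22 (where S = 0).
PS = ½(70 − 22)(192) = 4608.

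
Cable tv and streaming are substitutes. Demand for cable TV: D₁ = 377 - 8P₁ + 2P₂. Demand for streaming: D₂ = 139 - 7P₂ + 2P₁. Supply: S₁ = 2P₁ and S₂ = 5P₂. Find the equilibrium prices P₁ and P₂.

Market 1: 377 - 8P₁ + 2P₂ = 2P₁ → 10P₁ - 2P₂ = 377.
Market 2: 12P₂ - 2P₁ = 139.
Eliminating P₂: 12×(1) + 2×(2) gives 116P₁ = 4802, so P₁ = 2401/58.
Back-substitute into (2): P₂ = (139 + 2×2401/58) / 12 = 536/29.

P₁ = 2401/58, P₂ = 536/29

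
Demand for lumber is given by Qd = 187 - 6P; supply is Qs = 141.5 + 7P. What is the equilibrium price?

Set Qd = Qs: 187 - 6P = 141.5 + 7P.
45.5 = 13P, so P* = 3.5.
Q* = 187 − 6(3.5) = 166.

P* = 3.5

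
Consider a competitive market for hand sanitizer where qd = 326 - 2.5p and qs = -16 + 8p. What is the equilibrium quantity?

q* = 1712/7

Set qd = qs: 326 - 2.5p = -16 + 8p.
342 = 10.5p, so p* = 228/7.
q* = 326 − 2.5(228/7) = 1712/7.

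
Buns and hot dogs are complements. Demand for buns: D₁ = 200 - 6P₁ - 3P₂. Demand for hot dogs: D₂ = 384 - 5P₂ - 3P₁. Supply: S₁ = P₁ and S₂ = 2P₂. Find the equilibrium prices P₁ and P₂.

P₁ = 6.2, P₂ = 52.2

Market 1: 200 - 6P₁ - 3P₂ = P₁ → 7P₁ + 3P₂ = 200.
Market 2: 7P₂ + 3P₁ = 384.
Eliminating P₂: 7×(1) − 3×(2) gives 40P₁ = 248, so P₁ = 6.2.
Back-substitute into (2): P₂ = (384 − 3×6.2) / 7 = 52.2.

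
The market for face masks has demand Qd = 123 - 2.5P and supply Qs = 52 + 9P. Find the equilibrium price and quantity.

Set Qd = Qs: 123 - 2.5P = 52 + 9P.
71 = 11.5P, so P* = 142/23.
Q* = 123 − 2.5(142/23) = 2474/23.

P* = 142/23, Q* = 2474/23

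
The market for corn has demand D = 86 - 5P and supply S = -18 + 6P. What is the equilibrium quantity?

Set D = S: 86 - 5P = -18 + 6P.
104 = 11P, so P* = 104/11.
Q* = 86 − 5(104/11) = 426/11.

Q* = 426/11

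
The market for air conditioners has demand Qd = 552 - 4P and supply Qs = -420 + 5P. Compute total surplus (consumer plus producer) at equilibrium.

Equilibrium: 552 - 4P = -420 + 5P gives P* = 108, Q* = 120.
Demand choke price: P = 138; supply starts at P = 84.
CS = ½(138 − 108)(120) = 1800; PS = ½(108 − 84)(120) = 1440.

Total surplus = 3240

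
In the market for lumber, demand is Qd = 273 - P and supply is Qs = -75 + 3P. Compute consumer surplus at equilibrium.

Equilibrium: 273 - P = -75 + 3P gives P* = 87, Q* = 186.
Demand choke price (Qd = 0): P = 273.
CS = ½(273 − 87)(186) = 17298.

Consumer surplus = 17298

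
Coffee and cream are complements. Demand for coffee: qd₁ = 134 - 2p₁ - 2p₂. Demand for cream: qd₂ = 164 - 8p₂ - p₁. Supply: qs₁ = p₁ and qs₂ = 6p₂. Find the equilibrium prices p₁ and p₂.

p₁ = 38.7, p₂ = 8.95

Market 1: 134 - 2p₁ - 2p₂ = p₁ → 3p₁ + 2p₂ = 134.
Market 2: 14p₂ + p₁ = 164.
Eliminating p₂: 14×(1) − 2×(2) gives 40p₁ = 1548, so p₁ = 38.7.
Back-substitute into (2): p₂ = (164 − 1×38.7) / 14 = 8.95.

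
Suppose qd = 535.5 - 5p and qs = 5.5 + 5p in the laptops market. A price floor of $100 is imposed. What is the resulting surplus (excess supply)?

Surplus = 470

Equilibrium price would be p* = 53, so the floor at 100 binds.
At p = 100: qd = 35.5, qs = 505.5.
Surplus = 505.5 − 35.5 = 470.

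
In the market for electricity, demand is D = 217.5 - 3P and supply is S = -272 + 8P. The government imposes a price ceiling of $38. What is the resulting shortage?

Equilibrium price would be P* = 44.5, so the ceiling at 38 binds.
At P = 38: D = 217.5 − 3(38) = 103.5, S = -272 + 8(38) = 32.
Shortage = 103.5 − 32 = 71.5.

Shortage = 71.5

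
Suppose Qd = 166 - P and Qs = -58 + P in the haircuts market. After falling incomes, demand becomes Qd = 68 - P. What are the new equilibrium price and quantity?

P' = 63, Q' = 5

Original equilibrium: P* = 112, Q* = 54.
New equilibrium: 68 - P = -58 + P, so 126 = 2P and P' = 63; Q' = 68 − 1(63) = 5.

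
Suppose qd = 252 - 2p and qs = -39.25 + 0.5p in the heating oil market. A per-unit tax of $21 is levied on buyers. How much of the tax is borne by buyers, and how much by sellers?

Pre-tax equilibrium: p* = 116.5, q* = 19.
Tax on buyers shifts demand to qd = 252 − 2(p + 21) = 210 - 2p.
210 - 2p = -39.25 + 0.5p gives seller price ps = 99.7; buyers pay pb = 99.7 + 21 = 120.7.
New quantity: q = 252 − 2(120.7) = 10.6.
Buyer burden = 120.7 − 116.5 = 4.2; seller burden = 116.5 − 99.7 = 16.8.

Buyers bear $4.2, sellers bear $16.8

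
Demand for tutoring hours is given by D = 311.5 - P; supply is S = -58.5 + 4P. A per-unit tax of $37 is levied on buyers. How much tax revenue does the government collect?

Tax revenue = 7692.3

Pre-tax equilibrium: P* = 74, Q* = 237.5.
Tax on buyers shifts demand to D = 311.5 − 1(P + 37) = 274.5 - P.
274.5 - P = -58.5 + 4P gives seller price Ps = 66.6; buyers pay Pb = 66.6 + 37 = 103.6.
New quantity: Q = 311.5 − 1(103.6) = 207.9.
Revenue = 37 × 207.9 = 7692.3.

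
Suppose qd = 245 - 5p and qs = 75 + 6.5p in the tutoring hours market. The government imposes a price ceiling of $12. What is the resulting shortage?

Shortage = 32

Equilibrium price would be p* = 340/23, so the ceiling at 12 binds.
At p = 12: qd = 245 − 5(12) = 185, qs = 75 + 6.5(12) = 153.
Shortage = 185 − 153 = 32.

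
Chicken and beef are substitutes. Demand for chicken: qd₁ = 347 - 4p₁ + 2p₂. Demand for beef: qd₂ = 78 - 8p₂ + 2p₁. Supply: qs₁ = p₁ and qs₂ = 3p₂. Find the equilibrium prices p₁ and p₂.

Market 1: 347 - 4p₁ + 2p₂ = p₁ → 5p₁ - 2p₂ = 347.
Market 2: 11p₂ - 2p₁ = 78.
Eliminating p₂: 11×(1) + 2×(2) gives 51p₁ = 3973, so p₁ = 3973/51.
Back-substitute into (2): p₂ = (78 + 2×3973/51) / 11 = 1084/51.

p₁ = 3973/51, p₂ = 1084/51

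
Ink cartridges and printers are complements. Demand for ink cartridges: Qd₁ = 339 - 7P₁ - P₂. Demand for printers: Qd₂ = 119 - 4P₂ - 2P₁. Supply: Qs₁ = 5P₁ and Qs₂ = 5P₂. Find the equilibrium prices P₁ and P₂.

Market 1: 339 - 7P₁ - P₂ = 5P₁ → 12P₁ + P₂ = 339.
Market 2: 9P₂ + 2P₁ = 119.
Eliminating P₂: 9×(1) − 1×(2) gives 106P₁ = 2932, so P₁ = 1466/53.
Back-substitute into (2): P₂ = (119 − 2×1466/53) / 9 = 375/53.

P₁ = 1466/53, P₂ = 375/53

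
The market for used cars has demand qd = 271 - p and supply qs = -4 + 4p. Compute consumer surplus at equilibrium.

Consumer surplus = 23328

Equilibrium: 271 - p = -4 + 4p gives p* = 55, q* = 216.
Demand choke price (qd = 0): p = 271.
CS = ½(271 − 55)(216) = 23328.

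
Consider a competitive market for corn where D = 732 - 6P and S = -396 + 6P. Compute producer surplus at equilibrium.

Producer surplus = 2352

Equilibrium: 732 - 6P = -396 + 6P gives P* = 94, Q* = 168.
Supply starts at P = 66 (where S = 0).
PS = ½(94 − 66)(168) = 2352.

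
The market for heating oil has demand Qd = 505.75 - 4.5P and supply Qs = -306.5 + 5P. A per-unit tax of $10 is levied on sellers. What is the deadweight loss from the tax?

Pre-tax equilibrium: P* = 85.5, Q* = 121.
Tax on sellers shifts supply to Qs = -306.5 + 5(P − 10) = -356.5 + 5P.
505.75 - 4.5P = -356.5 + 5P gives buyer price Pb = 3449/38; sellers receive Ps = 3449/38 − 10 = 3069/38.
New quantity: Q = 505.75 − 4.5(3449/38) = 1849/19.
DWL = ½ × 10 × (121 − 1849/19) = 2250/19.

Deadweight loss = 2250/19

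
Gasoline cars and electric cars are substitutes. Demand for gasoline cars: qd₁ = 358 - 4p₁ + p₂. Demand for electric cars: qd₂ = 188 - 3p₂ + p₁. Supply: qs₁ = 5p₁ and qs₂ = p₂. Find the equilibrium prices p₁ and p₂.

p₁ = 324/7, p₂ = 410/7

Market 1: 358 - 4p₁ + p₂ = 5p₁ → 9p₁ - p₂ = 358.
Market 2: 4p₂ - p₁ = 188.
Eliminating p₂: 4×(1) + 1×(2) gives 35p₁ = 1620, so p₁ = 324/7.
Back-substitute into (2): p₂ = (188 + 1×324/7) / 4 = 410/7.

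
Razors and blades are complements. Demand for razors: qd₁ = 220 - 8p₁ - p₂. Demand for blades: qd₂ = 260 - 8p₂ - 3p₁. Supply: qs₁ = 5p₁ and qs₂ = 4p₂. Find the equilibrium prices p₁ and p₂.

Market 1: 220 - 8p₁ - p₂ = 5p₁ → 13p₁ + p₂ = 220.
Market 2: 12p₂ + 3p₁ = 260.
Eliminating p₂: 12×(1) − 1×(2) gives 153p₁ = 2380, so p₁ = 140/9.
Back-substitute into (2): p₂ = (260 − 3×140/9) / 12 = 160/9.

p₁ = 140/9, p₂ = 160/9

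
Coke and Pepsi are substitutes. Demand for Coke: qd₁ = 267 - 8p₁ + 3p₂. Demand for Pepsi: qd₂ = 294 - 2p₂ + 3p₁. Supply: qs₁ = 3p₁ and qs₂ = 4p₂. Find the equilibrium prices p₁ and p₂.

Market 1: 267 - 8p₁ + 3p₂ = 3p₁ → 11p₁ - 3p₂ = 267.
Market 2: 6p₂ - 3p₁ = 294.
Eliminating p₂: 6×(1) + 3×(2) gives 57p₁ = 2484, so p₁ = 828/19.
Back-substitute into (2): p₂ = (294 + 3×828/19) / 6 = 1345/19.

p₁ = 828/19, p₂ = 1345/19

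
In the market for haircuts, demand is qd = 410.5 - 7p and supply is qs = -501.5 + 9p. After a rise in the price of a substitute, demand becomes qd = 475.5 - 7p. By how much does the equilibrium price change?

Δp = 4.0625

Original equilibrium: p* = 57, q* = 11.5.
New equilibrium: 475.5 - 7p = -501.5 + 9p, so 977 = 16p and p' = 61.0625; q' = 475.5 − 7(61.0625) = 48.0625.
Change in price: 61.0625 − 57 = 4.0625.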